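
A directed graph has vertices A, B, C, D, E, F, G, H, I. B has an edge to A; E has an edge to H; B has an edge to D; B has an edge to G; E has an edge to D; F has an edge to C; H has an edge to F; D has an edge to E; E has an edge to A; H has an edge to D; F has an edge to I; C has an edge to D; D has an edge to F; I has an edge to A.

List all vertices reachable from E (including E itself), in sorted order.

Start at E.
Its neighbours: A, D, H.
Then their neighbours: F.
Then next layer: C, I.
Nothing further is reachable.

A, C, D, E, F, H, I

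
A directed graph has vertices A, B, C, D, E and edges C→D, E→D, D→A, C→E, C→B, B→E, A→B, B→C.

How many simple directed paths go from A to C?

A→B→C

1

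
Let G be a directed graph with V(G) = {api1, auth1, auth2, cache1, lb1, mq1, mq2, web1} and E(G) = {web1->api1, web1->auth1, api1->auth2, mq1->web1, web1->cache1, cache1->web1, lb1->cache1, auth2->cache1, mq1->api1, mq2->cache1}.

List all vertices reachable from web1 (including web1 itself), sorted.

Start at web1.
Its neighbours: api1, auth1, cache1.
Then their neighbours: auth2.
Nothing further is reachable.

api1, auth1, auth2, cache1, web1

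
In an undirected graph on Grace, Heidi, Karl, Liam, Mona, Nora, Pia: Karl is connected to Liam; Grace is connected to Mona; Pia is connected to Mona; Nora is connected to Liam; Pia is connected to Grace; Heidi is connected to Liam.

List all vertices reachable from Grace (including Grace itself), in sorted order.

Start at Grace.
Its neighbours: Mona, Pia.
Nothing further is reachable.

Grace, Mona, Pia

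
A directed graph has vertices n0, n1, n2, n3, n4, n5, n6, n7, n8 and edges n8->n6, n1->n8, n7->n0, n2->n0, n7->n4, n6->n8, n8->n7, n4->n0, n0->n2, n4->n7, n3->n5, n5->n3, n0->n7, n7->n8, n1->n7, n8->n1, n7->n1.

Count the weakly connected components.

2

From n0: component {n0, n1, n2, n4, n6, n7, n8}.
From n3: component {n3, n5}.
That's 2 components.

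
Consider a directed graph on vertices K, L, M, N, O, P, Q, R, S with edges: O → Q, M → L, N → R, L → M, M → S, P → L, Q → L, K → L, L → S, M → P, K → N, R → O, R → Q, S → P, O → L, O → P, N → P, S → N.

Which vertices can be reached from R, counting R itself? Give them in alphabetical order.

L, M, N, O, P, Q, R, S

Start at R.
Its neighbours: O, Q.
Then their neighbours: L, P.
Then next layer: M, S.
Then next layer: N.
Nothing further is reachable.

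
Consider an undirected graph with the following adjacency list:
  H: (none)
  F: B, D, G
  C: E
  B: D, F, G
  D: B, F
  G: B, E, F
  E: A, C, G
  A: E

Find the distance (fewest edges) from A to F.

Distance 0: A.
Distance 1: E.
Distance 2: C, G.
Distance 3: B, F — contains F.

3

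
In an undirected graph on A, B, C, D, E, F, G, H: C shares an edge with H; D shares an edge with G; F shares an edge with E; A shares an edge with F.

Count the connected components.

From A: component {A, E, F}.
From B: component {B}.
From C: component {C, H}.
From D: component {D, G}.
That's 4 components.

4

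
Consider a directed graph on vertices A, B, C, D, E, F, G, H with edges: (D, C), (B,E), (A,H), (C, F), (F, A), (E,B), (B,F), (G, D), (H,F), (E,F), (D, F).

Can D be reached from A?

No

Explore from A.
Distance 1: reach H.
Distance 2: reach F.
The search from A is exhausted; no directed path reaches D.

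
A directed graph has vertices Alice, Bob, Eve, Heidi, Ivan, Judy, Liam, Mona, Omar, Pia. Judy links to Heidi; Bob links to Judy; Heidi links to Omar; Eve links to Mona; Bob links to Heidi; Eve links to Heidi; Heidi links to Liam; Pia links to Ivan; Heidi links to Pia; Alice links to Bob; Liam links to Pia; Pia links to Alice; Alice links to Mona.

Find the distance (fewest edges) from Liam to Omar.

Distance 0: Liam.
Distance 1: Pia.
Distance 2: Alice, Ivan.
Distance 3: Bob, Mona.
Distance 4: Heidi, Judy.
Distance 5: Omar — contains Omar.

5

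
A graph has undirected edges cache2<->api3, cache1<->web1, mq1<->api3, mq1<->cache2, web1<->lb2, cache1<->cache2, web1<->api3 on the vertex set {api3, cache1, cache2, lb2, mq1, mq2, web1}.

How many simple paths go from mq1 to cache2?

mq1–api3–cache2
mq1–api3–web1–cache1–cache2
mq1–cache2

3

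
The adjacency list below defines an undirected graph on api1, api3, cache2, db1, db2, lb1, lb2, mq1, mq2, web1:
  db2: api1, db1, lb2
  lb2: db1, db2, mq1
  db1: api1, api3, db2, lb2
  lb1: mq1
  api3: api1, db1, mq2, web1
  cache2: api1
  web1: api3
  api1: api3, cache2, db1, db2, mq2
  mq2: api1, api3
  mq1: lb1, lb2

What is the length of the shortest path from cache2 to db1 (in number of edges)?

Distance 0: cache2.
Distance 1: api1.
Distance 2: api3, db1, db2, mq2 — contains db1.

2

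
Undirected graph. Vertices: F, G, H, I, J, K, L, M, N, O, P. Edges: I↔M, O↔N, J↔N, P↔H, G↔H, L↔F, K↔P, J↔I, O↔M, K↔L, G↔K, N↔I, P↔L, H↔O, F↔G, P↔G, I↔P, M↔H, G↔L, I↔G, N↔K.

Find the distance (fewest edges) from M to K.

Distance 0: M.
Distance 1: H, I, O.
Distance 2: G, J, N, P.
Distance 3: F, K, L — contains K.

3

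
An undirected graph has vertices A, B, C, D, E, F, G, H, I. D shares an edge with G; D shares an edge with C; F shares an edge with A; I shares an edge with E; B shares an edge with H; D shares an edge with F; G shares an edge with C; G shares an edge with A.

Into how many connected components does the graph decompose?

3

From A: component {A, C, D, F, G}.
From B: component {B, H}.
From E: component {E, I}.
That's 3 components.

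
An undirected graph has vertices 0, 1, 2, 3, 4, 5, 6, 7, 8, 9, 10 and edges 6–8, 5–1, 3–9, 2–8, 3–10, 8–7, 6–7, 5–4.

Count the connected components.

From 0: component {0}.
From 1: component {1, 4, 5}.
From 2: component {2, 6, 7, 8}.
From 3: component {3, 9, 10}.
That's 4 components.

4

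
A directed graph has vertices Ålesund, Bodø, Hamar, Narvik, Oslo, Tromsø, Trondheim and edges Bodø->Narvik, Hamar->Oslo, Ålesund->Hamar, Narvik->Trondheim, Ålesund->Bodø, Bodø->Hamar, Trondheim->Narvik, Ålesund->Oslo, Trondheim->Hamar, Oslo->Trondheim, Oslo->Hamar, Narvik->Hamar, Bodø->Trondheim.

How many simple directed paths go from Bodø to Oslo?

5

Bodø→Hamar→Oslo
Bodø→Narvik→Hamar→Oslo
Bodø→Narvik→Trondheim→Hamar→Oslo
Bodø→Trondheim→Hamar→Oslo
Bodø→Trondheim→Narvik→Hamar→Oslo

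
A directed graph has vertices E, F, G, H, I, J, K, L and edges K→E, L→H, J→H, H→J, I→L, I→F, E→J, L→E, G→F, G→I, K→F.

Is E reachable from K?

Yes

Explore from K.
Distance 1: reach E, F.
Found E.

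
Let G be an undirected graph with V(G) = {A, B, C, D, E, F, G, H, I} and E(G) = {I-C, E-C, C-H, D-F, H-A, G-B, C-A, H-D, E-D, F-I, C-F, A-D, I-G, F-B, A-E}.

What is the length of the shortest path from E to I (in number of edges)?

Distance 0: E.
Distance 1: A, C, D.
Distance 2: F, H, I — contains I.

2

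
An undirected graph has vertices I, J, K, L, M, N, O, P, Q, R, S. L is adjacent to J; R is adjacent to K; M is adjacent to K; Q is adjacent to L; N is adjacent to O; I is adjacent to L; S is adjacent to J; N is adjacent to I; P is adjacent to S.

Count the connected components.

From I: component {I, J, L, N, O, P, Q, S}.
From K: component {K, M, R}.
That's 2 components.

2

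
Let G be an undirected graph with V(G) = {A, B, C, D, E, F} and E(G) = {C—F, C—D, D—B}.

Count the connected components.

From A: component {A}.
From B: component {B, C, D, F}.
From E: component {E}.
That's 3 components.

3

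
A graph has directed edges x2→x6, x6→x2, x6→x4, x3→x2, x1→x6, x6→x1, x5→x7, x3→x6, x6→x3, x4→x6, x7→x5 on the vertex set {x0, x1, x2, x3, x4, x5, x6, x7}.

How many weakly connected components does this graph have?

From x0: component {x0}.
From x1: component {x1, x2, x3, x4, x6}.
From x5: component {x5, x7}.
That's 3 components.

3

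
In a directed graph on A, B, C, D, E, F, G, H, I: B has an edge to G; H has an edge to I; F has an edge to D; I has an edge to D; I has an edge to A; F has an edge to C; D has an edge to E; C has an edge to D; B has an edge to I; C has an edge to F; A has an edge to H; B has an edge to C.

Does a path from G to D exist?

No

G has no outgoing edges, so nothing is reachable from it.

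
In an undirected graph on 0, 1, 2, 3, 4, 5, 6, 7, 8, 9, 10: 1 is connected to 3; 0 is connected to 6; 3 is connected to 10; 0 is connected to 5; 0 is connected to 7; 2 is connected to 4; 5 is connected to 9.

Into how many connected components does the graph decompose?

From 0: component {0, 5, 6, 7, 9}.
From 1: component {1, 3, 10}.
From 2: component {2, 4}.
From 8: component {8}.
That's 4 components.

4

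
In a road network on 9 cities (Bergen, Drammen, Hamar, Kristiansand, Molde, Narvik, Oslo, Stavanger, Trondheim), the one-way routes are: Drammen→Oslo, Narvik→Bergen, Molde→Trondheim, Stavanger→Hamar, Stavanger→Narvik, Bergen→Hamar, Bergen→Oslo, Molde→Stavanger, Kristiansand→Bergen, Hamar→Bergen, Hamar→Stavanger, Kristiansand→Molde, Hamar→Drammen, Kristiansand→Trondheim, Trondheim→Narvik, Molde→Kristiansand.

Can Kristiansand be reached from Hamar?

No

Explore from Hamar.
Distance 1: reach Bergen, Drammen, Stavanger.
Distance 2: reach Narvik, Oslo.
The search from Hamar is exhausted; no directed path reaches Kristiansand.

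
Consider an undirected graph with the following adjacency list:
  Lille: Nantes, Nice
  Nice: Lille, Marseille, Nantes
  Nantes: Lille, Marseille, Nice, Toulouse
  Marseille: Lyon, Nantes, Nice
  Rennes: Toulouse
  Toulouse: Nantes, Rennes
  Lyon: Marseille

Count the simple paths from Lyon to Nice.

3

Lyon–Marseille–Nantes–Lille–Nice
Lyon–Marseille–Nantes–Nice
Lyon–Marseille–Nice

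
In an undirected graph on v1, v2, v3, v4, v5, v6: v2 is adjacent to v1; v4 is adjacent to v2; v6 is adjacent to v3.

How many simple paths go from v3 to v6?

v3–v6

1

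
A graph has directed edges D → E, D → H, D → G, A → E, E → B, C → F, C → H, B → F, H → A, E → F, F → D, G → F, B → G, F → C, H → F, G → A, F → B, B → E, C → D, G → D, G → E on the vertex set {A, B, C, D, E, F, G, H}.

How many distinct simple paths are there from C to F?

C→D→E→B→F
C→D→E→B→G→F
C→D→E→F
C→D→G→A→E→B→F
C→D→G→A→E→F
C→D→G→E→B→F
C→D→G→E→F
C→D→G→F
... and 9 more.

17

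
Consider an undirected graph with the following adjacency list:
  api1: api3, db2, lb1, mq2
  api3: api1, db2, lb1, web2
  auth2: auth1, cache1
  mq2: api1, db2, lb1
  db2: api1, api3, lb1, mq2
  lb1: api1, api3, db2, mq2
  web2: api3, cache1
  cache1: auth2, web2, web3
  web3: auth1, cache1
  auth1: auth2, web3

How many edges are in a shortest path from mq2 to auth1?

Distance 0: mq2.
Distance 1: api1, db2, lb1.
Distance 2: api3.
Distance 3: web2.
Distance 4: cache1.
Distance 5: auth2, web3.
Distance 6: auth1 — contains auth1.

6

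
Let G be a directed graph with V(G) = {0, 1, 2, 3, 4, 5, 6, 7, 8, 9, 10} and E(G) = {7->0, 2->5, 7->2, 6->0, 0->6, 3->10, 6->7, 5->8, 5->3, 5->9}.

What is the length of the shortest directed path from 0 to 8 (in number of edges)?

Distance 0: 0.
Distance 1: 6.
Distance 2: 7.
Distance 3: 2.
Distance 4: 5.
Distance 5: 3, 8, 9 — contains 8.

5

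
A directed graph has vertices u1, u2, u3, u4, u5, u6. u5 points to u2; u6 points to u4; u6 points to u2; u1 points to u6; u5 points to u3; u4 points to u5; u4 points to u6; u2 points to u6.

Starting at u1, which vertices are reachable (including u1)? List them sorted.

Start at u1.
Its neighbours: u6.
Then their neighbours: u2, u4.
Then next layer: u5.
Then next layer: u3.
Every vertex is now reached.

u1, u2, u3, u4, u5, u6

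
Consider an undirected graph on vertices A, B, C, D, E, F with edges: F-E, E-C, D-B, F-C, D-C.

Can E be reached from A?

A has no edges, so nothing is reachable from it.

No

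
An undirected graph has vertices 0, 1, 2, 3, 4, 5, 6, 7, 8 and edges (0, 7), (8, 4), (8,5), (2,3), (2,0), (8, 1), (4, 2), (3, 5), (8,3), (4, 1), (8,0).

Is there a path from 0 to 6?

Explore from 0.
Distance 1: reach 2, 7, 8.
Distance 2: reach 1, 3, 4, 5.
The search is exhausted without reaching 6; it lies in a different component.

No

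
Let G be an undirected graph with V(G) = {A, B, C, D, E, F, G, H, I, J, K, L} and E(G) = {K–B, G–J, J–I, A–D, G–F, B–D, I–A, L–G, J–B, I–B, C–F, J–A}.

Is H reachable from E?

E has no edges, so nothing is reachable from it.

No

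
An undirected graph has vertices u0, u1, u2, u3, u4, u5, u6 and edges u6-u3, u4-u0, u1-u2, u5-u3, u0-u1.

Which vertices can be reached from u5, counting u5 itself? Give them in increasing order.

Start at u5.
Its neighbours: u3.
Then their neighbours: u6.
Nothing further is reachable.

u3, u5, u6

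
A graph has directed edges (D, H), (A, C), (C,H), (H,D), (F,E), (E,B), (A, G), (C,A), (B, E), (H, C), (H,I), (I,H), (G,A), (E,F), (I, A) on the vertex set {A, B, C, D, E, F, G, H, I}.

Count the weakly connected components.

2

From A: component {A, C, D, G, H, I}.
From B: component {B, E, F}.
That's 2 components.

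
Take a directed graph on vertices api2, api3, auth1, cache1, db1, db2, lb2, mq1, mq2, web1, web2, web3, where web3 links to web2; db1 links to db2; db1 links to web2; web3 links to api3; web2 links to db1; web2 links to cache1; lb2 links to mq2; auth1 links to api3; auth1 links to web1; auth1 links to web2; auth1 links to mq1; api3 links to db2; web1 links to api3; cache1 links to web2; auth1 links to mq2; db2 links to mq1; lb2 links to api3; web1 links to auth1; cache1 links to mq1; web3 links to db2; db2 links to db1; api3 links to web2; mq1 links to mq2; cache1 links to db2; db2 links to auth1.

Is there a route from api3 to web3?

Explore from api3.
Distance 1: reach db2, web2.
Distance 2: reach auth1, cache1, db1, mq1.
Distance 3: reach mq2, web1.
The search from api3 is exhausted; no directed path reaches web3.

No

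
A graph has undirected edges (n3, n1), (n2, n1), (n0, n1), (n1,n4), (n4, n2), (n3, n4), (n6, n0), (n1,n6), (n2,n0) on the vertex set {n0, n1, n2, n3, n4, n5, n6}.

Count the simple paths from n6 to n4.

n6–n0–n1–n2–n4
n6–n0–n1–n3–n4
n6–n0–n1–n4
n6–n0–n2–n1–n3–n4
n6–n0–n2–n1–n4
n6–n0–n2–n4
n6–n1–n0–n2–n4
n6–n1–n2–n4
n6–n1–n3–n4
n6–n1–n4

10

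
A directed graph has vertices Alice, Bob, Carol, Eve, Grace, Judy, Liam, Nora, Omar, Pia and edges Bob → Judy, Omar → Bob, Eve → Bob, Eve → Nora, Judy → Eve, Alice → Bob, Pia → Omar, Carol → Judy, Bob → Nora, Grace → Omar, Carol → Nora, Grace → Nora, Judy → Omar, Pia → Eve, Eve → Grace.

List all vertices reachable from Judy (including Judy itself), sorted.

Bob, Eve, Grace, Judy, Nora, Omar

Start at Judy.
Its neighbours: Eve, Omar.
Then their neighbours: Bob, Grace, Nora.
Nothing further is reachable.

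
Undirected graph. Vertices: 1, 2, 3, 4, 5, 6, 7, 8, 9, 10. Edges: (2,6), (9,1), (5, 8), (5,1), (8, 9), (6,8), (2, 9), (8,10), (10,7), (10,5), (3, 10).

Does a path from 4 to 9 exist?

No

4 has no edges, so nothing is reachable from it.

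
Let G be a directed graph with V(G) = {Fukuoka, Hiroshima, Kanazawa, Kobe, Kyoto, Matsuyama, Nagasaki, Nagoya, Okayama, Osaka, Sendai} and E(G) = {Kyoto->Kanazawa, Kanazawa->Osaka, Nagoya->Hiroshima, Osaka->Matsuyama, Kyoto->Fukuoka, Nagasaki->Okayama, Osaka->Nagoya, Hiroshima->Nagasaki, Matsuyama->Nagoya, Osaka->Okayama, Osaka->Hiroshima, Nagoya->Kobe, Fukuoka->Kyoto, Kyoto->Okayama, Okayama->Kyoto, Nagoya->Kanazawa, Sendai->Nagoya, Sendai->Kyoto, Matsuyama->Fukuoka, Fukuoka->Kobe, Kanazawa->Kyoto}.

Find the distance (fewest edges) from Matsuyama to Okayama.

Distance 0: Matsuyama.
Distance 1: Fukuoka, Nagoya.
Distance 2: Hiroshima, Kanazawa, Kobe, Kyoto.
Distance 3: Nagasaki, Okayama, Osaka — contains Okayama.

3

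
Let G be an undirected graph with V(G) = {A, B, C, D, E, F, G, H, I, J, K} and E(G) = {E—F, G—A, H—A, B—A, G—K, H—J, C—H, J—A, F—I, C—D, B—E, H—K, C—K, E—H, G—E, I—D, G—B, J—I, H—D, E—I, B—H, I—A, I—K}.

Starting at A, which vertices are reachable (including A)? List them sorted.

A, B, C, D, E, F, G, H, I, J, K

Start at A.
Its neighbours: B, G, H, I, J.
Then their neighbours: C, D, E, F, K.
Every vertex is now reached.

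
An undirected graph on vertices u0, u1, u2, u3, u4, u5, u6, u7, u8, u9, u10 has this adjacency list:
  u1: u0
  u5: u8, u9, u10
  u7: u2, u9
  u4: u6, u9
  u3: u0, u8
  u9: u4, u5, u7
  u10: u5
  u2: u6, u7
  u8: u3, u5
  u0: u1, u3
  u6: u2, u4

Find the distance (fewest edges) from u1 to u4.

6

Distance 0: u1.
Distance 1: u0.
Distance 2: u3.
Distance 3: u8.
Distance 4: u5.
Distance 5: u9, u10.
Distance 6: u4, u7 — contains u4.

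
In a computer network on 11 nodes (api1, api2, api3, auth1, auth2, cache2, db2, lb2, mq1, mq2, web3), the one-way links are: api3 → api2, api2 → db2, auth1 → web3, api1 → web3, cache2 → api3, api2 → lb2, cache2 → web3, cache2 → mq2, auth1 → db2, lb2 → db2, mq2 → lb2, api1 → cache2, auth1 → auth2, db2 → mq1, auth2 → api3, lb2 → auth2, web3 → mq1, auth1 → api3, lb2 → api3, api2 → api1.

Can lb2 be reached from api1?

Yes

Explore from api1.
Distance 1: reach cache2, web3.
Distance 2: reach api3, mq1, mq2.
Distance 3: reach api2, lb2.
Found lb2.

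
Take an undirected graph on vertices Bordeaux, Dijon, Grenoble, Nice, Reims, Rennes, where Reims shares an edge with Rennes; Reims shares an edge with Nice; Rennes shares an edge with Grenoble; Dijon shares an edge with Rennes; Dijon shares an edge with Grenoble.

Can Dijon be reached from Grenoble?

Yes

Explore from Grenoble.
Distance 1: reach Dijon, Rennes.
Found Dijon.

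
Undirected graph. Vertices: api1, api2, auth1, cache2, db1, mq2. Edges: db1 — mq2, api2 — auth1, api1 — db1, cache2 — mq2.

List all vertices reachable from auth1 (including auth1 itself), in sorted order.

api2, auth1

Start at auth1.
Its neighbours: api2.
Nothing further is reachable.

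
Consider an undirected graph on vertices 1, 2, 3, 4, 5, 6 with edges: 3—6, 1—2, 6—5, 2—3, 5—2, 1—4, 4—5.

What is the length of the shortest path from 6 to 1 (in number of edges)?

3

Distance 0: 6.
Distance 1: 3, 5.
Distance 2: 2, 4.
Distance 3: 1 — contains 1.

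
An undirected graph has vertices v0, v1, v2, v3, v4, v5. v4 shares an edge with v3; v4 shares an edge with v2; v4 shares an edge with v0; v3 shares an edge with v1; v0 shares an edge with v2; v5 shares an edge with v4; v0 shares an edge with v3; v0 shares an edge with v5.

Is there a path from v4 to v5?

Explore from v4.
Distance 1: reach v0, v2, v3, v5.
Found v5.

Yes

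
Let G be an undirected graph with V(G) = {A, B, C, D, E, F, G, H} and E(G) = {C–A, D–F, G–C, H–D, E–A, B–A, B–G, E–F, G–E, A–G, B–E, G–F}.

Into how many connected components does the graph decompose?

1

From A: component {A, B, C, D, E, F, G, H}.
That's 1 component.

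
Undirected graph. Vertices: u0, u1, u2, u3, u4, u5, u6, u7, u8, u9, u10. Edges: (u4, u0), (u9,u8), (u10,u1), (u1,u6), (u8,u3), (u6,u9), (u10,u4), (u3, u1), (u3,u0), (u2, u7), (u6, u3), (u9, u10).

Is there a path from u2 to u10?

No

Explore from u2.
Distance 1: reach u7.
The search is exhausted without reaching u10; it lies in a different component.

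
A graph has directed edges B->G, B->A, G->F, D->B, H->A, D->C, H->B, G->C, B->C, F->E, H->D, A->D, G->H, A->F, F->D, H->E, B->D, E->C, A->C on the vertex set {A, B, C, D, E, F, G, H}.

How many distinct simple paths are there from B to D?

7

B→A→D
B→A→F→D
B→D
B→G→F→D
B→G→H→A→D
B→G→H→A→F→D
B→G→H→D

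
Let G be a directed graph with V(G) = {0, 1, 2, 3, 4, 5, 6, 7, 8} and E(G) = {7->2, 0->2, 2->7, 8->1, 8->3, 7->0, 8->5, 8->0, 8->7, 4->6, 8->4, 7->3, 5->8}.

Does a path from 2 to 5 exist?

No

Explore from 2.
Distance 1: reach 7.
Distance 2: reach 0, 3.
The search from 2 is exhausted; no directed path reaches 5.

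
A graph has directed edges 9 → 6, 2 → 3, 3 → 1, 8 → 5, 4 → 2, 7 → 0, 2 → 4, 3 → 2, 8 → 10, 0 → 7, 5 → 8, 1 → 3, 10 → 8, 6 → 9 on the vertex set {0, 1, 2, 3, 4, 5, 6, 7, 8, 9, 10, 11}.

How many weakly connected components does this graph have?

5

From 0: component {0, 7}.
From 1: component {1, 2, 3, 4}.
From 5: component {5, 8, 10}.
From 6: component {6, 9}.
From 11: component {11}.
That's 5 components.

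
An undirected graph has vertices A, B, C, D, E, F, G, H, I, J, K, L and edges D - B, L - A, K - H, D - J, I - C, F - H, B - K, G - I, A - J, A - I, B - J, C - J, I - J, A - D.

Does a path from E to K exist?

No

E has no edges, so nothing is reachable from it.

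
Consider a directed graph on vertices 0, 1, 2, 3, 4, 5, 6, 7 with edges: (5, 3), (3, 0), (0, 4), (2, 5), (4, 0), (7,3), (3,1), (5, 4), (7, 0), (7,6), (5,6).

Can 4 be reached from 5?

Yes

Explore from 5.
Distance 1: reach 3, 4, 6.
Found 4.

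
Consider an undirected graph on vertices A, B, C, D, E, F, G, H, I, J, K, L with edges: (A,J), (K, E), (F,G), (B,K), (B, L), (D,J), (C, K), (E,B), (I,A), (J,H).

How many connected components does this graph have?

3

From A: component {A, D, H, I, J}.
From B: component {B, C, E, K, L}.
From F: component {F, G}.
That's 3 components.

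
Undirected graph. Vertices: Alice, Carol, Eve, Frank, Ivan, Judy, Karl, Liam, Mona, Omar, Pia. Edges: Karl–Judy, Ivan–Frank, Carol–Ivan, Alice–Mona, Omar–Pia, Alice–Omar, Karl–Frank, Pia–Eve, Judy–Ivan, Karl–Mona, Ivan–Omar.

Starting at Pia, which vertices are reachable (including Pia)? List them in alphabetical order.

Start at Pia.
Its neighbours: Eve, Omar.
Then their neighbours: Alice, Ivan.
Then next layer: Carol, Frank, Judy, Mona.
Then next layer: Karl.
Nothing further is reachable.

Alice, Carol, Eve, Frank, Ivan, Judy, Karl, Mona, Omar, Pia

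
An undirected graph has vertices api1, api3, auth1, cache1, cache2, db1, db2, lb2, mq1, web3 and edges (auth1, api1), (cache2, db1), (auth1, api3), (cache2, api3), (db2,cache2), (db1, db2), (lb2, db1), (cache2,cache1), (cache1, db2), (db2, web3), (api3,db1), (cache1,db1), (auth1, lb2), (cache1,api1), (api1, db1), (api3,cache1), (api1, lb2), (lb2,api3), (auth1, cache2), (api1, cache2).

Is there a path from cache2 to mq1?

No

Explore from cache2.
Distance 1: reach api1, api3, auth1, cache1, db1, db2.
Distance 2: reach lb2, web3.
The search is exhausted without reaching mq1; it lies in a different component.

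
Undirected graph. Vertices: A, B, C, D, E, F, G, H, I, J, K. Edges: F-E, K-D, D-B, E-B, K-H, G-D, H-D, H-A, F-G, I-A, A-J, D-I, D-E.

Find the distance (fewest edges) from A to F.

Distance 0: A.
Distance 1: H, I, J.
Distance 2: D, K.
Distance 3: B, E, G.
Distance 4: F — contains F.

4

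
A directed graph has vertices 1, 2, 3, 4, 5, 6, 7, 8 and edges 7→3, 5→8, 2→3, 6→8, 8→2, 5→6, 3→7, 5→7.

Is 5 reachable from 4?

No

4 has no outgoing edges, so nothing is reachable from it.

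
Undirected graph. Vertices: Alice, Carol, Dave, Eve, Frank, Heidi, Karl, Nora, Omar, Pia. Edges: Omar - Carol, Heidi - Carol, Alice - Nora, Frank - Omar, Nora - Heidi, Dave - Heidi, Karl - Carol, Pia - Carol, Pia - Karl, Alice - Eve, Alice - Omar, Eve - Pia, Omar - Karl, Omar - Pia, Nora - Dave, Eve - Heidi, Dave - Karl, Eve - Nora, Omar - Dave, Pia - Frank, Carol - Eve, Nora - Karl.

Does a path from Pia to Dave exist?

Yes

Explore from Pia.
Distance 1: reach Carol, Eve, Frank, Karl, Omar.
Distance 2: reach Alice, Dave, Heidi, Nora.
Found Dave.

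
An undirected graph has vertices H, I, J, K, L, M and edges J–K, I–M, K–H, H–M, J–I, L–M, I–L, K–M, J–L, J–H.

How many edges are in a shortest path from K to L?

2

Distance 0: K.
Distance 1: H, J, M.
Distance 2: I, L — contains L.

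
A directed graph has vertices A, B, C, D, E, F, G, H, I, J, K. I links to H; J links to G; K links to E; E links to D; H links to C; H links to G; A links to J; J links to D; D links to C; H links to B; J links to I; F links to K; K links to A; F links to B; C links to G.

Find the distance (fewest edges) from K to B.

5

Distance 0: K.
Distance 1: A, E.
Distance 2: D, J.
Distance 3: C, G, I.
Distance 4: H.
Distance 5: B — contains B.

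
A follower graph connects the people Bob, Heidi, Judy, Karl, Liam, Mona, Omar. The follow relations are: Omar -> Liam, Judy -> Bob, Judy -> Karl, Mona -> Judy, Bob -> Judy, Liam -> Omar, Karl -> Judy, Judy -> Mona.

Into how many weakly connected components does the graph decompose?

3

From Bob: component {Bob, Judy, Karl, Mona}.
From Heidi: component {Heidi}.
From Liam: component {Liam, Omar}.
That's 3 components.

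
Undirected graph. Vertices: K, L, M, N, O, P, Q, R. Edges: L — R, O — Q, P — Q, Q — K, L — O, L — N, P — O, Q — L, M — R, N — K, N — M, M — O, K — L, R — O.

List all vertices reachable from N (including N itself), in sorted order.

Start at N.
Its neighbours: K, L, M.
Then their neighbours: O, Q, R.
Then next layer: P.
Every vertex is now reached.

K, L, M, N, O, P, Q, R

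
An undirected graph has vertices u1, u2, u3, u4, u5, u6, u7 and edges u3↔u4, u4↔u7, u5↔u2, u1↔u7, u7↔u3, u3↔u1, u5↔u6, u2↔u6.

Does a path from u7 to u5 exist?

No

Explore from u7.
Distance 1: reach u1, u3, u4.
The search is exhausted without reaching u5; it lies in a different component.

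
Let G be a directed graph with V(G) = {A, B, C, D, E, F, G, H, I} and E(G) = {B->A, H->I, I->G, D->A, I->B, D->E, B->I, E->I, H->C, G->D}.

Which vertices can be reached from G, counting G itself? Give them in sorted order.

Start at G.
Its neighbours: D.
Then their neighbours: A, E.
Then next layer: I.
Then next layer: B.
Nothing further is reachable.

A, B, D, E, G, I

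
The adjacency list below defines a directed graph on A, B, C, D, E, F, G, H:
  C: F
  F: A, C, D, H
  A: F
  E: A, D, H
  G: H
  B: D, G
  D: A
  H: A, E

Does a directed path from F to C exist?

Explore from F.
Distance 1: reach A, C, D, H.
Found C.

Yes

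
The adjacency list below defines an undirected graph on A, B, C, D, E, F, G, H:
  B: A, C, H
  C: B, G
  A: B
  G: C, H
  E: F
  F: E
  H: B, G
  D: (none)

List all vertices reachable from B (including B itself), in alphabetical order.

Start at B.
Its neighbours: A, C, H.
Then their neighbours: G.
Nothing further is reachable.

A, B, C, G, H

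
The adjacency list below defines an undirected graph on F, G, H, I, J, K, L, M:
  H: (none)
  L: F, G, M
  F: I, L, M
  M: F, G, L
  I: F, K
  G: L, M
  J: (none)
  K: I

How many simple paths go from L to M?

3

L–F–M
L–G–M
L–M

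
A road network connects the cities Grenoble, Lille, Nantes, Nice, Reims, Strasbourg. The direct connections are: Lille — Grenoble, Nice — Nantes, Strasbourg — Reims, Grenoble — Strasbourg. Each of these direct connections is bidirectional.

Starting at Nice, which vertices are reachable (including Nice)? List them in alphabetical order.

Start at Nice.
Its neighbours: Nantes.
Nothing further is reachable.

Nantes, Nice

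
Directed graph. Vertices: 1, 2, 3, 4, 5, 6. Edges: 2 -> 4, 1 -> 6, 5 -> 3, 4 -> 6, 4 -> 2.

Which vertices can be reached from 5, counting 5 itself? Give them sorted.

Start at 5.
Its neighbours: 3.
Nothing further is reachable.

3, 5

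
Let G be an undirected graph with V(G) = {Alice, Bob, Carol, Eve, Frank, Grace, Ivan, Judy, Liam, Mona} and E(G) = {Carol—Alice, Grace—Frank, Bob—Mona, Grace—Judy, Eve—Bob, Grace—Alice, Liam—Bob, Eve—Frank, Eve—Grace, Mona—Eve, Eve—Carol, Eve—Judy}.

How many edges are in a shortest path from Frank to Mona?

Distance 0: Frank.
Distance 1: Eve, Grace.
Distance 2: Alice, Bob, Carol, Judy, Mona — contains Mona.

2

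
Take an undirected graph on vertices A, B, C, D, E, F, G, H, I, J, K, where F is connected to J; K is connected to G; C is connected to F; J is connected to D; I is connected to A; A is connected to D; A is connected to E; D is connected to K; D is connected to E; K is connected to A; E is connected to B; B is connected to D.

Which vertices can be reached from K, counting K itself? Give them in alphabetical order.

A, B, C, D, E, F, G, I, J, K

Start at K.
Its neighbours: A, D, G.
Then their neighbours: B, E, I, J.
Then next layer: F.
Then next layer: C.
Nothing further is reachable.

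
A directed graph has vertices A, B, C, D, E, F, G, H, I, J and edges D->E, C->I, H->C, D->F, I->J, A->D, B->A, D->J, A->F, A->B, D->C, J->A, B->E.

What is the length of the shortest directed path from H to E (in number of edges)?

Distance 0: H.
Distance 1: C.
Distance 2: I.
Distance 3: J.
Distance 4: A.
Distance 5: B, D, F.
Distance 6: E — contains E.

6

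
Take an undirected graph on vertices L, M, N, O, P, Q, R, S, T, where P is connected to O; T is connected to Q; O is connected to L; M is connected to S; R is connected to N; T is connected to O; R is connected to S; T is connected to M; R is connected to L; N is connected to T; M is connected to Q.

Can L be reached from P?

Yes

Explore from P.
Distance 1: reach O.
Distance 2: reach L, T.
Found L.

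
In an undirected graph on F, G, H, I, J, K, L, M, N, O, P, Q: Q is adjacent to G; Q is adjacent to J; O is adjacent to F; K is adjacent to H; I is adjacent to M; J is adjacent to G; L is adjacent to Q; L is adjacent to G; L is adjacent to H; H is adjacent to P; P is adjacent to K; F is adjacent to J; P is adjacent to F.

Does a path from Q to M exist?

Explore from Q.
Distance 1: reach G, J, L.
Distance 2: reach F, H.
Distance 3: reach K, O, P.
The search is exhausted without reaching M; it lies in a different component.

No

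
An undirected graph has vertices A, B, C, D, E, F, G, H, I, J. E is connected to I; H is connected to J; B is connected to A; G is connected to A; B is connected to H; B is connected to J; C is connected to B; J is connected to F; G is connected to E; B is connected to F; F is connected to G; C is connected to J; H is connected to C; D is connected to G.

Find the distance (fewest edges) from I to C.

Distance 0: I.
Distance 1: E.
Distance 2: G.
Distance 3: A, D, F.
Distance 4: B, J.
Distance 5: C, H — contains C.

5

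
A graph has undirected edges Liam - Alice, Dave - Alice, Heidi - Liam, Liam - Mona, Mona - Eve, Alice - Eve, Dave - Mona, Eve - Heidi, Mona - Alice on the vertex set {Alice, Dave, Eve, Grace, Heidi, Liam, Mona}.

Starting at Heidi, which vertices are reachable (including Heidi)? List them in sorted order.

Alice, Dave, Eve, Heidi, Liam, Mona

Start at Heidi.
Its neighbours: Eve, Liam.
Then their neighbours: Alice, Mona.
Then next layer: Dave.
Nothing further is reachable.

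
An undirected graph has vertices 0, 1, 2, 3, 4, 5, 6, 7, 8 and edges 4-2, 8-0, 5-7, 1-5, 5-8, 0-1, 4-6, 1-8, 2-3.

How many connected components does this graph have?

2

From 0: component {0, 1, 5, 7, 8}.
From 2: component {2, 3, 4, 6}.
That's 2 components.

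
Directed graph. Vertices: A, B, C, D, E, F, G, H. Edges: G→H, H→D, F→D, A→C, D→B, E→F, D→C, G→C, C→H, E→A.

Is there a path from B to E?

No

B has no outgoing edges, so nothing is reachable from it.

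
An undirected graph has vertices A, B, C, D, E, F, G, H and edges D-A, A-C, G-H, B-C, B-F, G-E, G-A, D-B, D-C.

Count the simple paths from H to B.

4

H–G–A–C–B
H–G–A–C–D–B
H–G–A–D–B
H–G–A–D–C–B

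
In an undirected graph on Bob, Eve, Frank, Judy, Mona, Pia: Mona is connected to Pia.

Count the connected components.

5

From Bob: component {Bob}.
From Eve: component {Eve}.
From Frank: component {Frank}.
From Judy: component {Judy}.
From Mona: component {Mona, Pia}.
That's 5 components.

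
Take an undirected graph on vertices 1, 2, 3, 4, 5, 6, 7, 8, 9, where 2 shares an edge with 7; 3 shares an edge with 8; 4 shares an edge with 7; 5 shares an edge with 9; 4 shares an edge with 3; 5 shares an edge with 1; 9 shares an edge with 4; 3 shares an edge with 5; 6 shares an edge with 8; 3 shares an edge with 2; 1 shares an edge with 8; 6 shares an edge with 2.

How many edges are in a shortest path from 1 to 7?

Distance 0: 1.
Distance 1: 5, 8.
Distance 2: 3, 6, 9.
Distance 3: 2, 4.
Distance 4: 7 — contains 7.

4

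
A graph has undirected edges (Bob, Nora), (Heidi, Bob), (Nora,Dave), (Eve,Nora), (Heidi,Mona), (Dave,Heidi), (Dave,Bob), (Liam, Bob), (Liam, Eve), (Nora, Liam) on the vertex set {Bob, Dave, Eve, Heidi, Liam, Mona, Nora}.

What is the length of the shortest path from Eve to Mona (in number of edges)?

4

Distance 0: Eve.
Distance 1: Liam, Nora.
Distance 2: Bob, Dave.
Distance 3: Heidi.
Distance 4: Mona — contains Mona.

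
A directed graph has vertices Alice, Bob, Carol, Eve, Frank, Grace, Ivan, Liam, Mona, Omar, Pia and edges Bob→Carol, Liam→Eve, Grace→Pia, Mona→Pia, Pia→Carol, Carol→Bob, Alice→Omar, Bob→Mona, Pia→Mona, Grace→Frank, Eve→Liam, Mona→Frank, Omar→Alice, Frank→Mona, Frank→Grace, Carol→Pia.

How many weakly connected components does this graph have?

From Alice: component {Alice, Omar}.
From Bob: component {Bob, Carol, Frank, Grace, Mona, Pia}.
From Eve: component {Eve, Liam}.
From Ivan: component {Ivan}.
That's 4 components.

4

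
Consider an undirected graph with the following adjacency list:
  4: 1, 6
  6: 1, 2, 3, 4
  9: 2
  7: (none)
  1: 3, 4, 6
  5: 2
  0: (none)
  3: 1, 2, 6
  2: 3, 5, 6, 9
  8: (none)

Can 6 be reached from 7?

7 has no edges, so nothing is reachable from it.

No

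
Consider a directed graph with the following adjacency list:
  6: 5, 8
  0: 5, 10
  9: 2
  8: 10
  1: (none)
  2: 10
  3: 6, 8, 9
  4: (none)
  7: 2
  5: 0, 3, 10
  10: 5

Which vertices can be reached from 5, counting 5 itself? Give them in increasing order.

0, 2, 3, 5, 6, 8, 9, 10

Start at 5.
Its neighbours: 0, 3, 10.
Then their neighbours: 6, 8, 9.
Then next layer: 2.
Nothing further is reachable.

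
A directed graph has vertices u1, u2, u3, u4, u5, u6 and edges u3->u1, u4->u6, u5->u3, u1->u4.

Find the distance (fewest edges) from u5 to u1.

Distance 0: u5.
Distance 1: u3.
Distance 2: u1 — contains u1.

2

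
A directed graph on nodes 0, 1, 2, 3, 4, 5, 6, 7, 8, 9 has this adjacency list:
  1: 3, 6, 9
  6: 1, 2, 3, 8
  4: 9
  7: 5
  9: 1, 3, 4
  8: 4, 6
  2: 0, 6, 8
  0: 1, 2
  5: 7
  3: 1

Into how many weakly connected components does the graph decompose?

From 0: component {0, 1, 2, 3, 4, 6, 8, 9}.
From 5: component {5, 7}.
That's 2 components.

2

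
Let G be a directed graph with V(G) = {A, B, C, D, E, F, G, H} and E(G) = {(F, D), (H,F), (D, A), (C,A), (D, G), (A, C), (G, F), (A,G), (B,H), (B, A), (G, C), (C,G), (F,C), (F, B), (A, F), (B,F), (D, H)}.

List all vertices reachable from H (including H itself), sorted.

Start at H.
Its neighbours: F.
Then their neighbours: B, C, D.
Then next layer: A, G.
Nothing further is reachable.

A, B, C, D, F, G, H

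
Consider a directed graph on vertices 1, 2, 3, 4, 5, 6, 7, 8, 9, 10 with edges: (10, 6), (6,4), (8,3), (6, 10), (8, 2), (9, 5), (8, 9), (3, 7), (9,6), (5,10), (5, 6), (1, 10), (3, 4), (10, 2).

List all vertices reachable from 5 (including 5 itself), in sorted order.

Start at 5.
Its neighbours: 6, 10.
Then their neighbours: 2, 4.
Nothing further is reachable.

2, 4, 5, 6, 10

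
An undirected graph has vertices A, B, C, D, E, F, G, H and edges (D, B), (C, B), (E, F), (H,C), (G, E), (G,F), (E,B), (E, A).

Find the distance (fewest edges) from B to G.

Distance 0: B.
Distance 1: C, D, E.
Distance 2: A, F, G, H — contains G.

2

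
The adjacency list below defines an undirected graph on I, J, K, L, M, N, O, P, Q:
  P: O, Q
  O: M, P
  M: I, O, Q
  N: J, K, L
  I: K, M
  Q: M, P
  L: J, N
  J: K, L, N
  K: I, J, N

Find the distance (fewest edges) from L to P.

Distance 0: L.
Distance 1: J, N.
Distance 2: K.
Distance 3: I.
Distance 4: M.
Distance 5: O, Q.
Distance 6: P — contains P.

6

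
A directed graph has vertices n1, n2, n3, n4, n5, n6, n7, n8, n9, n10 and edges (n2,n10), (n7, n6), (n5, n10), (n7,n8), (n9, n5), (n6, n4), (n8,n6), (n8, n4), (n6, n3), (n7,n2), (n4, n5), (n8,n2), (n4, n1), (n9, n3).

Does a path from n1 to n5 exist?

n1 has no outgoing edges, so nothing is reachable from it.

No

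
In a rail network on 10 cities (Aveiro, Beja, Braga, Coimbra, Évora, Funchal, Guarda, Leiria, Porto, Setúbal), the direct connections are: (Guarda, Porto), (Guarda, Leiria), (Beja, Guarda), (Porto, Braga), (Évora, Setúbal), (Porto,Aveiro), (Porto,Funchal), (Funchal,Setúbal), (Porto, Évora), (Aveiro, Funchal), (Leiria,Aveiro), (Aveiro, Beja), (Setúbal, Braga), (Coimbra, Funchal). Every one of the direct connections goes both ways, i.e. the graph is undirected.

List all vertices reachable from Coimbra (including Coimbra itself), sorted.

Start at Coimbra.
Its neighbours: Funchal.
Then their neighbours: Aveiro, Porto, Setúbal.
Then next layer: Beja, Braga, Évora, Guarda, Leiria.
Every vertex is now reached.

Aveiro, Beja, Braga, Coimbra, Évora, Funchal, Guarda, Leiria, Porto, Setúbal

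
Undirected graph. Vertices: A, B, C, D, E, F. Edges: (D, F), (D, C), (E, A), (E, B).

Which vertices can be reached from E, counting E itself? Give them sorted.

A, B, E

Start at E.
Its neighbours: A, B.
Nothing further is reachable.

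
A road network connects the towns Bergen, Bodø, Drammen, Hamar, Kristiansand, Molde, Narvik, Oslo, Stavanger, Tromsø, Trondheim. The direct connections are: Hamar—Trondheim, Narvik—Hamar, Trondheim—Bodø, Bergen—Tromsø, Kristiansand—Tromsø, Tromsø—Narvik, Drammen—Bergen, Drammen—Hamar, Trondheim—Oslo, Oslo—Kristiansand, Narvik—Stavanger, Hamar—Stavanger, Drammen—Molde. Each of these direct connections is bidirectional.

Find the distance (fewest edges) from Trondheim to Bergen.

Distance 0: Trondheim.
Distance 1: Bodø, Hamar, Oslo.
Distance 2: Drammen, Kristiansand, Narvik, Stavanger.
Distance 3: Bergen, Molde, Tromsø — contains Bergen.

3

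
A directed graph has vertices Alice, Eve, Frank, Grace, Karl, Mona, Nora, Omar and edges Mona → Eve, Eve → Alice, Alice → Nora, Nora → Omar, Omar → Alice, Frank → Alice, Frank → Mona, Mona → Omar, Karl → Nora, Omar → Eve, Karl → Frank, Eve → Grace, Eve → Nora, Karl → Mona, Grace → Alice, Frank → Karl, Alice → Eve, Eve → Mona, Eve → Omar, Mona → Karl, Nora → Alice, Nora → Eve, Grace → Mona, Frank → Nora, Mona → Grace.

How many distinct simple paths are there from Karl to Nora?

26

Karl→Frank→Alice→Eve→Nora
Karl→Frank→Alice→Nora
Karl→Frank→Mona→Eve→Alice→Nora
Karl→Frank→Mona→Eve→Grace→Alice→Nora
Karl→Frank→Mona→Eve→Nora
Karl→Frank→Mona→Eve→Omar→Alice→Nora
Karl→Frank→Mona→Grace→Alice→Eve→Nora
Karl→Frank→Mona→Grace→Alice→Nora
... and 18 more.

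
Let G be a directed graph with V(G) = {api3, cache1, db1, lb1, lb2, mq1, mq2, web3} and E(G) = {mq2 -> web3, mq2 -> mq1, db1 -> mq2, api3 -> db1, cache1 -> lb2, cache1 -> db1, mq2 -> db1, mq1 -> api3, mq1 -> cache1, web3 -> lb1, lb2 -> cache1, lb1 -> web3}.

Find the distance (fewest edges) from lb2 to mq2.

Distance 0: lb2.
Distance 1: cache1.
Distance 2: db1.
Distance 3: mq2 — contains mq2.

3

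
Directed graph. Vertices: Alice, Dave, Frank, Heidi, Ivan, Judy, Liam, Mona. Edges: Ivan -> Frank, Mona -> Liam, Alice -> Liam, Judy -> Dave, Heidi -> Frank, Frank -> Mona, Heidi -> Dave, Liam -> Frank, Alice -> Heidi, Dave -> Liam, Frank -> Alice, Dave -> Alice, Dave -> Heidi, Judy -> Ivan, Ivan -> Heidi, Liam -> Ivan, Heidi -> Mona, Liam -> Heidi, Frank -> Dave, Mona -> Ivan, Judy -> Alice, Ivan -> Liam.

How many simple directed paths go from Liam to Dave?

10

Liam→Frank→Alice→Heidi→Dave
Liam→Frank→Dave
Liam→Frank→Mona→Ivan→Heidi→Dave
Liam→Heidi→Dave
Liam→Heidi→Frank→Dave
Liam→Heidi→Mona→Ivan→Frank→Dave
Liam→Ivan→Frank→Alice→Heidi→Dave
Liam→Ivan→Frank→Dave
Liam→Ivan→Heidi→Dave
Liam→Ivan→Heidi→Frank→Dave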